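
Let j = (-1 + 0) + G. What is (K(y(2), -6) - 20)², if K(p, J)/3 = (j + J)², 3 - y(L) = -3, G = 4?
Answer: 49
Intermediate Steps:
y(L) = 6 (y(L) = 3 - 1*(-3) = 3 + 3 = 6)
j = 3 (j = (-1 + 0) + 4 = -1 + 4 = 3)
K(p, J) = 3*(3 + J)²
(K(y(2), -6) - 20)² = (3*(3 - 6)² - 20)² = (3*(-3)² - 20)² = (3*9 - 20)² = (27 - 20)² = 7² = 49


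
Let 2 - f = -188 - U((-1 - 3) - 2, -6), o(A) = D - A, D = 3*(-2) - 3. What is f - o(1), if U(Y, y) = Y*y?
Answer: 236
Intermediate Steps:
D = -9 (D = -6 - 3 = -9)
o(A) = -9 - A
f = 226 (f = 2 - (-188 - ((-1 - 3) - 2)*(-6)) = 2 - (-188 - (-4 - 2)*(-6)) = 2 - (-188 - (-6)*(-6)) = 2 - (-188 - 1*36) = 2 - (-188 - 36) = 2 - 1*(-224) = 2 + 224 = 226)
f - o(1) = 226 - (-9 - 1*1) = 226 - (-9 - 1) = 226 - 1*(-10) = 226 + 10 = 236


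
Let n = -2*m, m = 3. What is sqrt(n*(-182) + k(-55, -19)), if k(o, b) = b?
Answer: sqrt(1073) ≈ 32.757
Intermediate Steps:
n = -6 (n = -2*3 = -6)
sqrt(n*(-182) + k(-55, -19)) = sqrt(-6*(-182) - 19) = sqrt(1092 - 19) = sqrt(1073)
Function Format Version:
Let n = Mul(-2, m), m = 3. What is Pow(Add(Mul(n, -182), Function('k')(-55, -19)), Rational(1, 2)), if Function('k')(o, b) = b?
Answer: Pow(1073, Rational(1, 2)) ≈ 32.757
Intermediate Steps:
n = -6 (n = Mul(-2, 3) = -6)
Pow(Add(Mul(n, -182), Function('k')(-55, -19)), Rational(1, 2)) = Pow(Add(Mul(-6, -182), -19), Rational(1, 2)) = Pow(Add(1092, -19), Rational(1, 2)) = Pow(1073, Rational(1, 2))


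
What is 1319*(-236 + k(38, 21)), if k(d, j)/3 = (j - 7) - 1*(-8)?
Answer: -224230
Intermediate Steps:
k(d, j) = 3 + 3*j (k(d, j) = 3*((j - 7) - 1*(-8)) = 3*((-7 + j) + 8) = 3*(1 + j) = 3 + 3*j)
1319*(-236 + k(38, 21)) = 1319*(-236 + (3 + 3*21)) = 1319*(-236 + (3 + 63)) = 1319*(-236 + 66) = 1319*(-170) = -224230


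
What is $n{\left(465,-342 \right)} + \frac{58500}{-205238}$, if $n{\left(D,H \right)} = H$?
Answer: $- \frac{35124948}{102619} \approx -342.29$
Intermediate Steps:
$n{\left(465,-342 \right)} + \frac{58500}{-205238} = -342 + \frac{58500}{-205238} = -342 + 58500 \left(- \frac{1}{205238}\right) = -342 - \frac{29250}{102619} = - \frac{35124948}{102619}$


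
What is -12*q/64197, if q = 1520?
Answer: -6080/21399 ≈ -0.28413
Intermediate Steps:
-12*q/64197 = -12*1520/64197 = -18240*1/64197 = -6080/21399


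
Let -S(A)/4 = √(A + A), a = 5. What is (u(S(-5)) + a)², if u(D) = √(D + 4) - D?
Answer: (5 + 2*√(1 - I*√10) + 4*I*√10)² ≈ -47.163 + 166.65*I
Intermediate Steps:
S(A) = -4*√2*√A (S(A) = -4*√(A + A) = -4*√2*√A)
u(D) = √(4 + D) - D
(u(S(-5)) + a)² = ((√(4 - 4*√2*√(-5)) - (-4)*√2*√(-5)) + 5)² = ((√(4 - 4*√2*I*√5) - (-4)*√2*I*√5) + 5)² = ((√(4 - 4*I*√10) - (-4)*I*√10) + 5)² = ((√(4 - 4*I*√10) + 4*I*√10) + 5)² = (5 + √(4 - 4*I*√10) + 4*I*√10)²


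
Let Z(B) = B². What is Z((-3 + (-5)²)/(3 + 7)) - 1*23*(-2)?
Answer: 1271/25 ≈ 50.840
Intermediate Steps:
Z((-3 + (-5)²)/(3 + 7)) - 1*23*(-2) = ((-3 + (-5)²)/(3 + 7))² - 1*23*(-2) = ((-3 + 25)/10)² - 23*(-2) = (22*(⅒))² + 46 = (11/5)² + 46 = 121/25 + 46 = 1271/25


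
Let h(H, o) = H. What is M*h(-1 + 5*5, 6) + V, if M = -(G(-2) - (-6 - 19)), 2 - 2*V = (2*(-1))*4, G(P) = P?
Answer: -547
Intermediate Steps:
V = 5 (V = 1 - 2*(-1)*4/2 = 1 - (-1)*4 = 1 - 1/2*(-8) = 1 + 4 = 5)
M = -23 (M = -(-2 - (-6 - 19)) = -(-2 - 1*(-25)) = -(-2 + 25) = -1*23 = -23)
M*h(-1 + 5*5, 6) + V = -23*(-1 + 5*5) + 5 = -23*(-1 + 25) + 5 = -23*24 + 5 = -552 + 5 = -547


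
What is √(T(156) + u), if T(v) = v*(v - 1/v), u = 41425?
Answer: 4*√4110 ≈ 256.44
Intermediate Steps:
√(T(156) + u) = √((-1 + 156²) + 41425) = √((-1 + 24336) + 41425) = √(24335 + 41425) = √65760 = 4*√4110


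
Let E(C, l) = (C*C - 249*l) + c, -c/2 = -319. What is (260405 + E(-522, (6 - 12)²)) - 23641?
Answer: 500922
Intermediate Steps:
c = 638 (c = -2*(-319) = 638)
E(C, l) = 638 + C² - 249*l (E(C, l) = (C*C - 249*l) + 638 = (C² - 249*l) + 638 = 638 + C² - 249*l)
(260405 + E(-522, (6 - 12)²)) - 23641 = (260405 + (638 + (-522)² - 249*(6 - 12)²)) - 23641 = (260405 + (638 + 272484 - 249*(-6)²)) - 23641 = (260405 + (638 + 272484 - 249*36)) - 23641 = (260405 + (638 + 272484 - 8964)) - 23641 = (260405 + 264158) - 23641 = 524563 - 23641 = 500922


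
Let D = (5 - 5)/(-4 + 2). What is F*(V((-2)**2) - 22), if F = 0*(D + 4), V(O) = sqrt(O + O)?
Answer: 0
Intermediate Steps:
D = 0 (D = 0/(-2) = 0*(-1/2) = 0)
V(O) = sqrt(2)*sqrt(O) (V(O) = sqrt(2*O) = sqrt(2)*sqrt(O))
F = 0 (F = 0*(0 + 4) = 0*4 = 0)
F*(V((-2)**2) - 22) = 0*(sqrt(2)*sqrt((-2)**2) - 22) = 0*(sqrt(2)*sqrt(4) - 22) = 0*(sqrt(2)*2 - 22) = 0*(2*sqrt(2) - 22) = 0*(-22 + 2*sqrt(2)) = 0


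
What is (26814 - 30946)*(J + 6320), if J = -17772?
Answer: 47319664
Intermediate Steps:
(26814 - 30946)*(J + 6320) = (26814 - 30946)*(-17772 + 6320) = -4132*(-11452) = 47319664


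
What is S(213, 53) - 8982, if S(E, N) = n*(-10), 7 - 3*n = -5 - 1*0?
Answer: -9022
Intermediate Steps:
n = 4 (n = 7/3 - (-5 - 1*0)/3 = 7/3 - (-5 + 0)/3 = 7/3 - ⅓*(-5) = 7/3 + 5/3 = 4)
S(E, N) = -40 (S(E, N) = 4*(-10) = -40)
S(213, 53) - 8982 = -40 - 8982 = -9022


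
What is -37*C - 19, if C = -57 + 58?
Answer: -56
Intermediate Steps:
C = 1
-37*C - 19 = -37*1 - 19 = -37 - 19 = -56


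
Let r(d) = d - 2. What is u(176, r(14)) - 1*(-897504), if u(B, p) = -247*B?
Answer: 854032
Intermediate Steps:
r(d) = -2 + d
u(176, r(14)) - 1*(-897504) = -247*176 - 1*(-897504) = -43472 + 897504 = 854032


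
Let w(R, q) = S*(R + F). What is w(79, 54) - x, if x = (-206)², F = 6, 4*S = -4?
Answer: -42521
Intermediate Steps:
S = -1 (S = (¼)*(-4) = -1)
w(R, q) = -6 - R (w(R, q) = -(R + 6) = -(6 + R) = -6 - R)
x = 42436
w(79, 54) - x = (-6 - 1*79) - 1*42436 = (-6 - 79) - 42436 = -85 - 42436 = -42521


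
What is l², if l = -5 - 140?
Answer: 21025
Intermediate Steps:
l = -145
l² = (-145)² = 21025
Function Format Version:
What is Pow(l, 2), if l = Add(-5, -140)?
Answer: 21025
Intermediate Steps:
l = -145
Pow(l, 2) = Pow(-145, 2) = 21025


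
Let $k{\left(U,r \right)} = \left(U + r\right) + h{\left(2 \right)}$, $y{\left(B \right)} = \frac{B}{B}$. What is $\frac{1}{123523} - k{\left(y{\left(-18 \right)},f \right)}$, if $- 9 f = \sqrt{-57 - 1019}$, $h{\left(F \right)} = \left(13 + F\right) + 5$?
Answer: $- \frac{2593982}{123523} + \frac{2 i \sqrt{269}}{9} \approx -21.0 + 3.6447 i$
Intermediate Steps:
$h{\left(F \right)} = 18 + F$
$f = - \frac{2 i \sqrt{269}}{9}$ ($f = - \frac{\sqrt{-57 - 1019}}{9} = - \frac{\sqrt{-1076}}{9} = - \frac{2 i \sqrt{269}}{9} \approx - 3.6447 i$)
$y{\left(B \right)} = 1$
$k{\left(U,r \right)} = 20 + U + r$ ($k{\left(U,r \right)} = \left(U + r\right) + \left(18 + 2\right) = \left(U + r\right) + 20 = 20 + U + r$)
$\frac{1}{123523} - k{\left(y{\left(-18 \right)},f \right)} = \frac{1}{123523} - \left(20 + 1 - \frac{2 i \sqrt{269}}{9}\right) = \frac{1}{123523} - \left(21 - \frac{2 i \sqrt{269}}{9}\right) = - \frac{2593982}{123523} + \frac{2 i \sqrt{269}}{9}$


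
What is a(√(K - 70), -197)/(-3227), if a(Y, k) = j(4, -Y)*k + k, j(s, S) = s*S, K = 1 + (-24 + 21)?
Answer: 197/3227 - 4728*I*√2/3227 ≈ 0.061047 - 2.072*I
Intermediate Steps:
K = -2 (K = 1 - 3 = -2)
j(s, S) = S*s
a(Y, k) = k - 4*Y*k (a(Y, k) = (-Y*4)*k + k = (-4*Y)*k + k = -4*Y*k + k = k - 4*Y*k)
a(√(K - 70), -197)/(-3227) = -197*(1 - 4*√(-2 - 70))/(-3227) = -197*(1 - 24*I*√2)*(-1/3227) = (-197 + 4728*I*√2)*(-1/3227) = 197/3227 - 4728*I*√2/3227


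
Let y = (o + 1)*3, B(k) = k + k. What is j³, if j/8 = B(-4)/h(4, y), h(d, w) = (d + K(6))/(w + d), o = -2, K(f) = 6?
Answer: -32768/125 ≈ -262.14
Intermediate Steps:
B(k) = 2*k
y = -3 (y = (-2 + 1)*3 = -1*3 = -3)
h(d, w) = (6 + d)/(d + w) (h(d, w) = (d + 6)/(w + d) = (6 + d)/(d + w))
j = -32/5 (j = 8*((2*(-4))/(((6 + 4)/(4 - 3)))) = 8*(-8/(10/1)) = 8*(-8/(1*10)) = 8*(-8/10) = 8*(-8*⅒) = 8*(-⅘) = -32/5 ≈ -6.4000)
j³ = (-32/5)³ = -32768/125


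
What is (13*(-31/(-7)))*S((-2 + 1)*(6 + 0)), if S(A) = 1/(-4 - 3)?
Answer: -403/49 ≈ -8.2245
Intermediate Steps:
S(A) = -1/7 (S(A) = 1/(-7) = -1/7)
(13*(-31/(-7)))*S((-2 + 1)*(6 + 0)) = (13*(-31/(-7)))*(-1/7) = (13*(-31*(-1/7)))*(-1/7) = (13*(31/7))*(-1/7) = (403/7)*(-1/7) = -403/49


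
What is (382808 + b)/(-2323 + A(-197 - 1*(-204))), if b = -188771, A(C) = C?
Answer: -64679/772 ≈ -83.781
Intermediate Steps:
(382808 + b)/(-2323 + A(-197 - 1*(-204))) = (382808 - 188771)/(-2323 + (-197 - 1*(-204))) = 194037/(-2323 + (-197 + 204)) = 194037/(-2323 + 7) = 194037/(-2316) = 194037*(-1/2316) = -64679/772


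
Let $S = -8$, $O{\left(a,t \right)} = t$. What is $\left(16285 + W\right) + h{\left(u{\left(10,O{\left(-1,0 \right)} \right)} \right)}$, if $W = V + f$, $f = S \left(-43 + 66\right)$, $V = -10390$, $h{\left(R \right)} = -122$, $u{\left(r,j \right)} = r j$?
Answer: $5589$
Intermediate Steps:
$u{\left(r,j \right)} = j r$
$f = -184$ ($f = - 8 \left(-43 + 66\right) = \left(-8\right) 23 = -184$)
$W = -10574$ ($W = -10390 - 184 = -10574$)
$\left(16285 + W\right) + h{\left(u{\left(10,O{\left(-1,0 \right)} \right)} \right)} = \left(16285 - 10574\right) - 122 = 5711 - 122 = 5589$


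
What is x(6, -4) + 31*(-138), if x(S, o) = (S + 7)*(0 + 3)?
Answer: -4239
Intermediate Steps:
x(S, o) = 21 + 3*S (x(S, o) = (7 + S)*3 = 21 + 3*S)
x(6, -4) + 31*(-138) = (21 + 3*6) + 31*(-138) = (21 + 18) - 4278 = 39 - 4278 = -4239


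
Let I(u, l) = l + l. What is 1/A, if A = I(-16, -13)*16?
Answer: -1/416 ≈ -0.0024038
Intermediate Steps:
I(u, l) = 2*l
A = -416 (A = (2*(-13))*16 = -26*16 = -416)
1/A = 1/(-416) = -1/416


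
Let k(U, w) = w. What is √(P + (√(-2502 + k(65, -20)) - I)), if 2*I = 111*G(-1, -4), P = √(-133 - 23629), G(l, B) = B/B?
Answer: √(-222 + 4*I*√2522 + 436*I*√2)/2 ≈ 8.8394 + 11.56*I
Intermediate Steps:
G(l, B) = 1
P = 109*I*√2 (P = √(-23762) = 109*I*√2 ≈ 154.15*I)
I = 111/2 (I = (111*1)/2 = (½)*111 = 111/2 ≈ 55.500)
√(P + (√(-2502 + k(65, -20)) - I)) = √(109*I*√2 + (√(-2502 - 20) - 1*111/2)) = √(109*I*√2 + (√(-2522) - 111/2)) = √(109*I*√2 + (I*√2522 - 111/2)) = √(109*I*√2 + (-111/2 + I*√2522)) = √(-111/2 + I*√2522 + 109*I*√2)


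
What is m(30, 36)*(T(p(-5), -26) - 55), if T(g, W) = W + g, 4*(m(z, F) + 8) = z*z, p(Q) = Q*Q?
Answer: -12152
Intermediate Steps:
p(Q) = Q²
m(z, F) = -8 + z²/4 (m(z, F) = -8 + (z*z)/4 = -8 + z²/4)
m(30, 36)*(T(p(-5), -26) - 55) = (-8 + (¼)*30²)*((-26 + (-5)²) - 55) = (-8 + (¼)*900)*((-26 + 25) - 55) = (-8 + 225)*(-1 - 55) = 217*(-56) = -12152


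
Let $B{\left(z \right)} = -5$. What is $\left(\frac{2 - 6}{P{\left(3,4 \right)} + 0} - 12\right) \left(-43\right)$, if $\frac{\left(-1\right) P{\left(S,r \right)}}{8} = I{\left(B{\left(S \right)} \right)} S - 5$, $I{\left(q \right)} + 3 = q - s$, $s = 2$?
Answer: $\frac{36163}{70} \approx 516.61$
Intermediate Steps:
$I{\left(q \right)} = -5 + q$ ($I{\left(q \right)} = -3 + \left(q - 2\right) = -3 + \left(-2 + q\right) = -5 + q$)
$P{\left(S,r \right)} = 40 + 80 S$ ($P{\left(S,r \right)} = - 8 \left(\left(-5 - 5\right) S - 5\right) = - 8 \left(- 10 S - 5\right) = - 8 \left(-5 - 10 S\right) = 40 + 80 S$)
$\left(\frac{2 - 6}{P{\left(3,4 \right)} + 0} - 12\right) \left(-43\right) = \left(\frac{2 - 6}{\left(40 + 80 \cdot 3\right) + 0} - 12\right) \left(-43\right) = \left(- \frac{4}{\left(40 + 240\right) + 0} - 12\right) \left(-43\right) = \left(- \frac{4}{280 + 0} - 12\right) \left(-43\right) = \left(- \frac{4}{280} - 12\right) \left(-43\right) = \left(\left(-4\right) \frac{1}{280} - 12\right) \left(-43\right) = \left(- \frac{1}{70} - 12\right) \left(-43\right) = \left(- \frac{841}{70}\right) \left(-43\right) = \frac{36163}{70}$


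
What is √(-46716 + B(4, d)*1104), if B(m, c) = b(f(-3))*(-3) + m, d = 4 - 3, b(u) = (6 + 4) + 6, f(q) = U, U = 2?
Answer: 6*I*√2647 ≈ 308.69*I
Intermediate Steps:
f(q) = 2
b(u) = 16 (b(u) = 10 + 6 = 16)
d = 1
B(m, c) = -48 + m (B(m, c) = 16*(-3) + m = -48 + m)
√(-46716 + B(4, d)*1104) = √(-46716 + (-48 + 4)*1104) = √(-46716 - 44*1104) = √(-46716 - 48576) = √(-95292) = 6*I*√2647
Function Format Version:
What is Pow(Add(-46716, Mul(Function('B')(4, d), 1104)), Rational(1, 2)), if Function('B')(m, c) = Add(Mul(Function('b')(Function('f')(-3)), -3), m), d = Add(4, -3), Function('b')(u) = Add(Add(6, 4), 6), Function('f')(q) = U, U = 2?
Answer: Mul(6, I, Pow(2647, Rational(1, 2))) ≈ Mul(308.69, I)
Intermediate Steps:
Function('f')(q) = 2
Function('b')(u) = 16 (Function('b')(u) = Add(10, 6) = 16)
d = 1
Function('B')(m, c) = Add(-48, m) (Function('B')(m, c) = Add(Mul(16, -3), m) = Add(-48, m))
Pow(Add(-46716, Mul(Function('B')(4, d), 1104)), Rational(1, 2)) = Pow(Add(-46716, Mul(Add(-48, 4), 1104)), Rational(1, 2)) = Pow(Add(-46716, Mul(-44, 1104)), Rational(1, 2)) = Pow(Add(-46716, -48576), Rational(1, 2)) = Pow(-95292, Rational(1, 2)) = Mul(6, I, Pow(2647, Rational(1, 2)))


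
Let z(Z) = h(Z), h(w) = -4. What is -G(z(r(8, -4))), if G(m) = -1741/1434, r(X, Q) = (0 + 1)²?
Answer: 1741/1434 ≈ 1.2141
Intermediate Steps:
r(X, Q) = 1 (r(X, Q) = 1² = 1)
z(Z) = -4
G(m) = -1741/1434 (G(m) = -1741*1/1434 = -1741/1434)
-G(z(r(8, -4))) = -1*(-1741/1434) = 1741/1434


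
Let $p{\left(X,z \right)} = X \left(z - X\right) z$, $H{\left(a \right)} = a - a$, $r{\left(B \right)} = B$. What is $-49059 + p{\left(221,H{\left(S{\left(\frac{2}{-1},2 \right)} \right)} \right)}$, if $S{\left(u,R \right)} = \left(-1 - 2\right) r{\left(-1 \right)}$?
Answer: $-49059$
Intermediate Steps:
$S{\left(u,R \right)} = 3$ ($S{\left(u,R \right)} = \left(-1 - 2\right) \left(-1\right) = \left(-3\right) \left(-1\right) = 3$)
$H{\left(a \right)} = 0$
$p{\left(X,z \right)} = X z \left(z - X\right)$
$-49059 + p{\left(221,H{\left(S{\left(\frac{2}{-1},2 \right)} \right)} \right)} = -49059 + 221 \cdot 0 \left(0 - 221\right) = -49059 + 221 \cdot 0 \left(-221\right) = -49059 + 0 = -49059$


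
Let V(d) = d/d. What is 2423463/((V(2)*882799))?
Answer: 2423463/882799 ≈ 2.7452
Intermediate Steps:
V(d) = 1
2423463/((V(2)*882799)) = 2423463/((1*882799)) = 2423463/882799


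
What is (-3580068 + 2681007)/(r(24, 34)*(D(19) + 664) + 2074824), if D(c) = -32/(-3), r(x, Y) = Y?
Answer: -2697183/6293288 ≈ -0.42858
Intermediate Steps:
D(c) = 32/3 (D(c) = -32*(-1/3) = 32/3)
(-3580068 + 2681007)/(r(24, 34)*(D(19) + 664) + 2074824) = (-3580068 + 2681007)/(34*(32/3 + 664) + 2074824) = -899061/(34*(2024/3) + 2074824) = -899061/(68816/3 + 2074824) = -899061/6293288/3 = -899061*3/6293288 = -2697183/6293288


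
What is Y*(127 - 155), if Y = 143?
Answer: -4004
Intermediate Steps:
Y*(127 - 155) = 143*(127 - 155) = 143*(-28) = -4004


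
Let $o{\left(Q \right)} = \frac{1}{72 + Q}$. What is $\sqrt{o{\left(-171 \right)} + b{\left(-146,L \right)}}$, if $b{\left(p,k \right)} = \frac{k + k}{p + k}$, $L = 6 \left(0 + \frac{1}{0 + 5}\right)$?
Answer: $\frac{i \sqrt{951698}}{5973} \approx 0.16333 i$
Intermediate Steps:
$L = \frac{6}{5}$ ($L = 6 \left(0 + \frac{1}{5}\right) = 6 \cdot \frac{1}{5} = \frac{6}{5} \approx 1.2$)
$b{\left(p,k \right)} = \frac{2 k}{k + p}$
$\sqrt{o{\left(-171 \right)} + b{\left(-146,L \right)}} = \sqrt{\frac{1}{72 - 171} + 2 \cdot \frac{6}{5} \frac{1}{\frac{6}{5} - 146}} = \sqrt{\frac{1}{-99} + 2 \cdot \frac{6}{5} \frac{1}{- \frac{724}{5}}} = \sqrt{- \frac{1}{99} + 2 \cdot \frac{6}{5} \left(- \frac{5}{724}\right)} = \sqrt{- \frac{1}{99} - \frac{3}{181}} = \sqrt{- \frac{478}{17919}} = \frac{i \sqrt{951698}}{5973}$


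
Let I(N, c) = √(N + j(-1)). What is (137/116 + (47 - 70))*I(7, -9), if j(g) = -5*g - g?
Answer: -2531*√13/116 ≈ -78.669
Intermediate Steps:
j(g) = -6*g
I(N, c) = √(6 + N) (I(N, c) = √(N - 6*(-1)) = √(N + 6) = √(6 + N))
(137/116 + (47 - 70))*I(7, -9) = (137/116 + (47 - 70))*√(6 + 7) = (137*(1/116) - 23)*√13 = (137/116 - 23)*√13 = -2531*√13/116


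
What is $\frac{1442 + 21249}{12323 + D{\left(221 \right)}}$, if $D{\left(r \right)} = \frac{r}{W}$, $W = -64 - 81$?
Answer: $\frac{3290195}{1786614} \approx 1.8416$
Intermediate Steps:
$W = -145$ ($W = -64 - 81 = -145$)
$D{\left(r \right)} = - \frac{r}{145}$ ($D{\left(r \right)} = \frac{r}{-145} = r \left(- \frac{1}{145}\right) = - \frac{r}{145}$)
$\frac{1442 + 21249}{12323 + D{\left(221 \right)}} = \frac{1442 + 21249}{12323 - \frac{221}{145}} = \frac{22691}{12323 - \frac{221}{145}} = \frac{22691}{\frac{1786614}{145}} = 22691 \cdot \frac{145}{1786614} = \frac{3290195}{1786614}$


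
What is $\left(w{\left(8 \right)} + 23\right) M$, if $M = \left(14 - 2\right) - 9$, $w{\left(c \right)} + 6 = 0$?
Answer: $51$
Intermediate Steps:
$w{\left(c \right)} = -6$ ($w{\left(c \right)} = -6 + 0 = -6$)
$M = 3$ ($M = 12 - 9 = 3$)
$\left(w{\left(8 \right)} + 23\right) M = \left(-6 + 23\right) 3 = 17 \cdot 3 = 51$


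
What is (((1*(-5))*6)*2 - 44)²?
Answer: 10816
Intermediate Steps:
(((1*(-5))*6)*2 - 44)² = (-5*6*2 - 44)² = (-30*2 - 44)² = (-60 - 44)² = (-104)² = 10816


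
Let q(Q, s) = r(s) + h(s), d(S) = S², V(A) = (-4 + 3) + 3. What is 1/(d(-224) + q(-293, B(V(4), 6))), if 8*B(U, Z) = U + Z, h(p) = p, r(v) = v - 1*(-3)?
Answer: 1/50181 ≈ 1.9928e-5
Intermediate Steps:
r(v) = 3 + v (r(v) = v + 3 = 3 + v)
V(A) = 2 (V(A) = -1 + 3 = 2)
B(U, Z) = U/8 + Z/8 (B(U, Z) = (U + Z)/8 = U/8 + Z/8)
q(Q, s) = 3 + 2*s (q(Q, s) = (3 + s) + s = 3 + 2*s)
1/(d(-224) + q(-293, B(V(4), 6))) = 1/((-224)² + (3 + 2*((⅛)*2 + (⅛)*6))) = 1/(50176 + (3 + 2*(¼ + ¾))) = 1/(50176 + (3 + 2*1)) = 1/(50176 + (3 + 2)) = 1/(50176 + 5) = 1/50181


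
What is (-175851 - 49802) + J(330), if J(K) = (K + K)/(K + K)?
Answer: -225652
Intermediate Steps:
J(K) = 1 (J(K) = (2*K)/((2*K)) = (2*K)*(1/(2*K)) = 1)
(-175851 - 49802) + J(330) = (-175851 - 49802) + 1 = -225653 + 1 = -225652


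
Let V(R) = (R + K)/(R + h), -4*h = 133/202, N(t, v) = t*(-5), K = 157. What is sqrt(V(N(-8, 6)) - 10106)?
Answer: I*sqrt(10464722606802)/32187 ≈ 100.5*I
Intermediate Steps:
N(t, v) = -5*t
h = -133/808 (h = -133/(4*202) = -1/4*133/202 = -133/808 ≈ -0.16460)
V(R) = (157 + R)/(-133/808 + R) (V(R) = (R + 157)/(R - 133/808) = (157 + R)/(-133/808 + R))
sqrt(V(N(-8, 6)) - 10106) = sqrt(808*(157 - 5*(-8))/(-133 + 808*(-5*(-8))) - 10106) = sqrt(808*(157 + 40)/(-133 + 808*40) - 10106) = sqrt(808*197/(-133 + 32320) - 10106) = sqrt(808*197/32187 - 10106) = sqrt(808*(1/32187)*197 - 10106) = sqrt(159176/32187 - 10106) = sqrt(-325122646/32187) = I*sqrt(10464722606802)/32187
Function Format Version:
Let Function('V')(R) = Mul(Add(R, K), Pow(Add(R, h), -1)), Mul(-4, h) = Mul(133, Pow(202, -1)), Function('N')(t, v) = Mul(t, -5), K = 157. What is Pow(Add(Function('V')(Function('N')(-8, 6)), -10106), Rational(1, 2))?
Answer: Mul(Rational(1, 32187), I, Pow(10464722606802, Rational(1, 2))) ≈ Mul(100.50, I)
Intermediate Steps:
Function('N')(t, v) = Mul(-5, t)
h = Rational(-133, 808) (h = Mul(Rational(-1, 4), Mul(133, Pow(202, -1))) = Mul(Rational(-1, 4), Mul(133, Rational(1, 202))) = Mul(Rational(-1, 4), Rational(133, 202)) = Rational(-133, 808) ≈ -0.16460)
Function('V')(R) = Mul(Pow(Add(Rational(-133, 808), R), -1), Add(157, R)) (Function('V')(R) = Mul(Add(R, 157), Pow(Add(R, Rational(-133, 808)), -1)) = Mul(Add(157, R), Pow(Add(Rational(-133, 808), R), -1)) = Mul(Pow(Add(Rational(-133, 808), R), -1), Add(157, R)))
Pow(Add(Function('V')(Function('N')(-8, 6)), -10106), Rational(1, 2)) = Pow(Add(Mul(808, Pow(Add(-133, Mul(808, Mul(-5, -8))), -1), Add(157, Mul(-5, -8))), -10106), Rational(1, 2)) = Pow(Add(Mul(808, Pow(Add(-133, Mul(808, 40)), -1), Add(157, 40)), -10106), Rational(1, 2)) = Pow(Add(Mul(808, Pow(Add(-133, 32320), -1), 197), -10106), Rational(1, 2)) = Pow(Add(Mul(808, Pow(32187, -1), 197), -10106), Rational(1, 2)) = Pow(Add(Mul(808, Rational(1, 32187), 197), -10106), Rational(1, 2)) = Pow(Add(Rational(159176, 32187), -10106), Rational(1, 2)) = Pow(Rational(-325122646, 32187), Rational(1, 2)) = Mul(Rational(1, 32187), I, Pow(10464722606802, Rational(1, 2)))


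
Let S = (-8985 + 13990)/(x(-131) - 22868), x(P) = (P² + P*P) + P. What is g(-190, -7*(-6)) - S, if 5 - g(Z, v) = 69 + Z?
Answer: 109361/871 ≈ 125.56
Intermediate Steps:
x(P) = P + 2*P² (x(P) = (P² + P²) + P = 2*P² + P = P + 2*P²)
S = 385/871 (S = (-8985 + 13990)/(-131*(1 + 2*(-131)) - 22868) = 5005/(-131*(1 - 262) - 22868) = 5005/(-131*(-261) - 22868) = 5005/(34191 - 22868) = 5005/11323 = 5005*(1/11323) = 385/871 ≈ 0.44202)
g(Z, v) = -64 - Z (g(Z, v) = 5 - (69 + Z) = 5 + (-69 - Z) = -64 - Z)
g(-190, -7*(-6)) - S = (-64 - 1*(-190)) - 1*385/871 = (-64 + 190) - 385/871 = 126 - 385/871 = 109361/871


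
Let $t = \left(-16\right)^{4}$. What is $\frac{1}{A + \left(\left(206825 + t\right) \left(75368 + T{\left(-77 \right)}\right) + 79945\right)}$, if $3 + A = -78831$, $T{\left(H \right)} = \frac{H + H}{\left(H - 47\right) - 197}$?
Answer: $\frac{107}{2196435611811} \approx 4.8715 \cdot 10^{-11}$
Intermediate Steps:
$T{\left(H \right)} = \frac{2 H}{-244 + H}$ ($T{\left(H \right)} = \frac{2 H}{\left(H - 47\right) - 197} = \frac{2 H}{\left(-47 + H\right) - 197} = \frac{2 H}{-244 + H}$)
$A = -78834$ ($A = -3 - 78831 = -78834$)
$t = 65536$
$\frac{1}{A + \left(\left(206825 + t\right) \left(75368 + T{\left(-77 \right)}\right) + 79945\right)} = \frac{1}{-78834 + \left(\left(206825 + 65536\right) \left(75368 + 2 \left(-77\right) \frac{1}{-244 - 77}\right) + 79945\right)} = \frac{1}{-78834 + \left(272361 \left(75368 + 2 \left(-77\right) \frac{1}{-321}\right) + 79945\right)} = \frac{1}{-78834 + \left(272361 \left(75368 + 2 \left(-77\right) \left(- \frac{1}{321}\right)\right) + 79945\right)} = \frac{1}{-78834 + \left(272361 \left(75368 + \frac{154}{321}\right) + 79945\right)} = \frac{1}{-78834 + \left(272361 \cdot \frac{24193282}{321} + 79945\right)} = \frac{1}{-78834 + \left(\frac{2196435492934}{107} + 79945\right)} = \frac{1}{-78834 + \frac{2196444047049}{107}} = \frac{1}{\frac{2196435611811}{107}} = \frac{107}{2196435611811}$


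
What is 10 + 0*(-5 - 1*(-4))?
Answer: 10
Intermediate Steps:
10 + 0*(-5 - 1*(-4)) = 10 + 0*(-5 + 4) = 10 + 0*(-1) = 10 + 0 = 10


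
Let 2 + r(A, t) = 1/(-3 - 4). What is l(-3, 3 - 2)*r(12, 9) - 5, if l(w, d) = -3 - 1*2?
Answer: 40/7 ≈ 5.7143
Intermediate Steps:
r(A, t) = -15/7 (r(A, t) = -2 + 1/(-3 - 4) = -2 + 1/(-7) = -2 - ⅐ = -15/7)
l(w, d) = -5 (l(w, d) = -3 - 2 = -5)
l(-3, 3 - 2)*r(12, 9) - 5 = -5*(-15/7) - 5 = 75/7 - 5 = 40/7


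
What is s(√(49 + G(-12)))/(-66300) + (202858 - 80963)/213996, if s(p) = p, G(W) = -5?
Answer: 121895/213996 - √11/33150 ≈ 0.56951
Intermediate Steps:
s(√(49 + G(-12)))/(-66300) + (202858 - 80963)/213996 = √(49 - 5)/(-66300) + (202858 - 80963)/213996 = √44*(-1/66300) + 121895*(1/213996) = (2*√11)*(-1/66300) + 121895/213996 = -√11/33150 + 121895/213996 = 121895/213996 - √11/33150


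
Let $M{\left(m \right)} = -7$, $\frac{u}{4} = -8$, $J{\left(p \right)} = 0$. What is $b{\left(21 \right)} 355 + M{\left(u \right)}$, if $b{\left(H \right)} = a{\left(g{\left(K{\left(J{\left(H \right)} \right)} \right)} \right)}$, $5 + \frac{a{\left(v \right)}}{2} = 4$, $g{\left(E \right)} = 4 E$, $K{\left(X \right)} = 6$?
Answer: $-717$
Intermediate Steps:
$u = -32$ ($u = 4 \left(-8\right) = -32$)
$a{\left(v \right)} = -2$ ($a{\left(v \right)} = -10 + 2 \cdot 4 = -10 + 8 = -2$)
$b{\left(H \right)} = -2$
$b{\left(21 \right)} 355 + M{\left(u \right)} = \left(-2\right) 355 - 7 = -710 - 7 = -717$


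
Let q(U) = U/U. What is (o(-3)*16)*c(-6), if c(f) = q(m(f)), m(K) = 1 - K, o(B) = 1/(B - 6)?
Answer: -16/9 ≈ -1.7778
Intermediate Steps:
o(B) = 1/(-6 + B)
q(U) = 1
c(f) = 1
(o(-3)*16)*c(-6) = (16/(-6 - 3))*1 = (16/(-9))*1 = -⅑*16*1 = -16/9*1 = -16/9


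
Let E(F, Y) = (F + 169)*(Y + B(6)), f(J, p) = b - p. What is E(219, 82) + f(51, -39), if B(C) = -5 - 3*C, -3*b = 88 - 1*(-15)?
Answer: 68690/3 ≈ 22897.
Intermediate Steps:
b = -103/3 (b = -(88 - 1*(-15))/3 = -(88 + 15)/3 = -⅓*103 = -103/3 ≈ -34.333)
f(J, p) = -103/3 - p
E(F, Y) = (-23 + Y)*(169 + F) (E(F, Y) = (F + 169)*(Y + (-5 - 3*6)) = (169 + F)*(Y + (-5 - 18)) = (169 + F)*(Y - 23) = (169 + F)*(-23 + Y) = (-23 + Y)*(169 + F))
E(219, 82) + f(51, -39) = (-3887 - 23*219 + 169*82 + 219*82) + (-103/3 - 1*(-39)) = (-3887 - 5037 + 13858 + 17958) + (-103/3 + 39) = 22892 + 14/3 = 68690/3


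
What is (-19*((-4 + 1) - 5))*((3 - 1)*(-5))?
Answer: -1520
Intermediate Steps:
(-19*((-4 + 1) - 5))*((3 - 1)*(-5)) = (-19*(-3 - 5))*(2*(-5)) = -(-152)*(-10) = -19*(-8)*(-10) = 152*(-10) = -1520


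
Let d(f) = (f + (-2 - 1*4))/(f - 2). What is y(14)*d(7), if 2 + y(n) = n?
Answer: 12/5 ≈ 2.4000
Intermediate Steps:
y(n) = -2 + n
d(f) = (-6 + f)/(-2 + f) (d(f) = (f + (-2 - 4))/(-2 + f) = (f - 6)/(-2 + f) = (-6 + f)/(-2 + f))
y(14)*d(7) = (-2 + 14)*((-6 + 7)/(-2 + 7)) = 12*(1/5) = 12*((⅕)*1) = 12*(⅕) = 12/5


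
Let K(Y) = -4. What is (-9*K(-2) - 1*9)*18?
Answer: 486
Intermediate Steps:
(-9*K(-2) - 1*9)*18 = (-9*(-4) - 1*9)*18 = (36 - 9)*18 = 27*18 = 486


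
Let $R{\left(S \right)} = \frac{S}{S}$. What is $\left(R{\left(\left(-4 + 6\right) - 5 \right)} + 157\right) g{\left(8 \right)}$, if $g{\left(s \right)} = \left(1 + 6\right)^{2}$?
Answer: $7742$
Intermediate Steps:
$R{\left(S \right)} = 1$
$g{\left(s \right)} = 49$ ($g{\left(s \right)} = 7^{2} = 49$)
$\left(R{\left(\left(-4 + 6\right) - 5 \right)} + 157\right) g{\left(8 \right)} = \left(1 + 157\right) 49 = 158 \cdot 49 = 7742$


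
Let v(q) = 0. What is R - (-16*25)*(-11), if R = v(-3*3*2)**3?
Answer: -4400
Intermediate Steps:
R = 0 (R = 0**3 = 0)
R - (-16*25)*(-11) = 0 - (-16*25)*(-11) = 0 - (-400)*(-11) = 0 - 1*4400 = 0 - 4400 = -4400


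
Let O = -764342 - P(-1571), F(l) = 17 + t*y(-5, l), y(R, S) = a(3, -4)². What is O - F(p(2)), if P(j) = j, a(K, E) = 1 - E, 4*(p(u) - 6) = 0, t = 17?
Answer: -763213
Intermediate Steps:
p(u) = 6 (p(u) = 6 + (¼)*0 = 6 + 0 = 6)
y(R, S) = 25 (y(R, S) = (1 - 1*(-4))² = (1 + 4)² = 5² = 25)
F(l) = 442 (F(l) = 17 + 17*25 = 17 + 425 = 442)
O = -762771 (O = -764342 - 1*(-1571) = -764342 + 1571 = -762771)
O - F(p(2)) = -762771 - 1*442 = -762771 - 442 = -763213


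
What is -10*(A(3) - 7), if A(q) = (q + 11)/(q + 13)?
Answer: 245/4 ≈ 61.250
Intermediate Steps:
A(q) = (11 + q)/(13 + q)
-10*(A(3) - 7) = -10*((11 + 3)/(13 + 3) - 7) = -10*(14/16 - 7) = -10*((1/16)*14 - 7) = -10*(7/8 - 7) = -10*(-49/8) = 245/4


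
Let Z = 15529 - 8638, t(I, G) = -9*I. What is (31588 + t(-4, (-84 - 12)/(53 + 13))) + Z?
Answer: 38515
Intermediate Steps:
Z = 6891
(31588 + t(-4, (-84 - 12)/(53 + 13))) + Z = (31588 - 9*(-4)) + 6891 = (31588 + 36) + 6891 = 31624 + 6891 = 38515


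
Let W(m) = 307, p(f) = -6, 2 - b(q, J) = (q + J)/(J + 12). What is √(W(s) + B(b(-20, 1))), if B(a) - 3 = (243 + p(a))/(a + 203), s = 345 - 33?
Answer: √560366191/1342 ≈ 17.639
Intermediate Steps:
b(q, J) = 2 - (J + q)/(12 + J) (b(q, J) = 2 - (q + J)/(J + 12) = 2 - (J + q)/(12 + J))
s = 312
B(a) = 3 + 237/(203 + a) (B(a) = 3 + (243 - 6)/(a + 203) = 3 + 237/(203 + a))
√(W(s) + B(b(-20, 1))) = √(307 + 3*(282 + (24 + 1 - 1*(-20))/(12 + 1))/(203 + (24 + 1 - 1*(-20))/(12 + 1))) = √(307 + 3*(282 + (24 + 1 + 20)/13)/(203 + (24 + 1 + 20)/13)) = √(307 + 3*(282 + (1/13)*45)/(203 + (1/13)*45)) = √(307 + 3*(282 + 45/13)/(203 + 45/13)) = √(307 + 3*(3711/13)/(2684/13)) = √(307 + 3*(13/2684)*(3711/13)) = √(307 + 11133/2684) = √(835121/2684) = √560366191/1342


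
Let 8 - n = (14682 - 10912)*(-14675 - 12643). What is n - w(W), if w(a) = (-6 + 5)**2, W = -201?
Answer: 102988867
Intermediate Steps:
w(a) = 1 (w(a) = (-1)**2 = 1)
n = 102988868 (n = 8 - (14682 - 10912)*(-14675 - 12643) = 8 - 3770*(-27318) = 8 - 1*(-102988860) = 8 + 102988860 = 102988868)
n - w(W) = 102988868 - 1*1 = 102988868 - 1 = 102988867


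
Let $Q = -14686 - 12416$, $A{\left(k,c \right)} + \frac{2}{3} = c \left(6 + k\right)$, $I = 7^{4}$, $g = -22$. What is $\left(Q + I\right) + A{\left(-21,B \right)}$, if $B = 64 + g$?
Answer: $- \frac{75995}{3} \approx -25332.0$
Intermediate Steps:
$B = 42$ ($B = 64 - 22 = 42$)
$I = 2401$
$A{\left(k,c \right)} = - \frac{2}{3} + c \left(6 + k\right)$
$Q = -27102$
$\left(Q + I\right) + A{\left(-21,B \right)} = \left(-27102 + 2401\right) + \left(- \frac{2}{3} + 6 \cdot 42 + 42 \left(-21\right)\right) = -24701 - \frac{1892}{3} = - \frac{75995}{3}$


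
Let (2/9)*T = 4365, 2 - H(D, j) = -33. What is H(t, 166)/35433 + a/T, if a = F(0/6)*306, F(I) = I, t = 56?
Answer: 35/35433 ≈ 0.00098778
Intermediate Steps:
H(D, j) = 35 (H(D, j) = 2 - 1*(-33) = 2 + 33 = 35)
T = 39285/2 (T = (9/2)*4365 = 39285/2 ≈ 19643.)
a = 0 (a = (0/6)*306 = (0*(1/6))*306 = 0*306 = 0)
H(t, 166)/35433 + a/T = 35/35433 + 0/(39285/2) = 35*(1/35433) + 0*(2/39285) = 35/35433 + 0 = 35/35433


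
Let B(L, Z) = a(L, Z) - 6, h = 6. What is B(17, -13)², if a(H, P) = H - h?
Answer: 25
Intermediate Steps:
a(H, P) = -6 + H (a(H, P) = H - 1*6 = H - 6 = -6 + H)
B(L, Z) = -12 + L (B(L, Z) = (-6 + L) - 6 = -12 + L)
B(17, -13)² = (-12 + 17)² = 5² = 25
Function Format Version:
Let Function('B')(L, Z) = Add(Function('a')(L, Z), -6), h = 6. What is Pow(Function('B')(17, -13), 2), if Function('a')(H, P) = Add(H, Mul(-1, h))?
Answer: 25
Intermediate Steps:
Function('a')(H, P) = Add(-6, H) (Function('a')(H, P) = Add(H, Mul(-1, 6)) = Add(H, -6) = Add(-6, H))
Function('B')(L, Z) = Add(-12, L) (Function('B')(L, Z) = Add(Add(-6, L), -6) = Add(-12, L))
Pow(Function('B')(17, -13), 2) = Pow(Add(-12, 17), 2) = Pow(5, 2) = 25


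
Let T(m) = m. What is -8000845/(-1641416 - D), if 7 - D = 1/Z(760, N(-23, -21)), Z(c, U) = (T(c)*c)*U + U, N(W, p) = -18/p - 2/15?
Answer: 351218501536220/72054655032843 ≈ 4.8743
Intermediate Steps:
N(W, p) = -2/15 - 18/p (N(W, p) = -18/p - 2*1/15 = -18/p - 2/15 = -2/15 - 18/p)
Z(c, U) = U + U*c² (Z(c, U) = (c*c)*U + U = c²*U + U = U*c² + U = U + U*c²)
D = 307283627/43897676 (D = 7 - 1/((-2/15 - 18/(-21))*(1 + 760²)) = 7 - 1/((-2/15 - 18*(-1/21))*(1 + 577600)) = 7 - 1/((-2/15 + 6/7)*577601) = 7 - 1/((76/105)*577601) = 7 - 1/43897676/105 = 7 - 1*105/43897676 = 7 - 105/43897676 = 307283627/43897676 ≈ 7.0000)
-8000845/(-1641416 - D) = -8000845/(-1641416 - 1*307283627/43897676) = -8000845/(-1641416 - 307283627/43897676) = -8000845/(-72054655032843/43897676) = -8000845*(-43897676/72054655032843) = 351218501536220/72054655032843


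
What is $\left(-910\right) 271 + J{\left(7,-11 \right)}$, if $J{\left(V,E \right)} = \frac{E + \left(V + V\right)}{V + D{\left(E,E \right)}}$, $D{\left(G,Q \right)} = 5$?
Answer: $- \frac{986439}{4} \approx -2.4661 \cdot 10^{5}$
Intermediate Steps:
$J{\left(V,E \right)} = \frac{E + 2 V}{5 + V}$ ($J{\left(V,E \right)} = \frac{E + \left(V + V\right)}{V + 5} = \frac{E + 2 V}{5 + V}$)
$\left(-910\right) 271 + J{\left(7,-11 \right)} = \left(-910\right) 271 + \frac{-11 + 2 \cdot 7}{5 + 7} = -246610 + \frac{-11 + 14}{12} = -246610 + \frac{1}{12} \cdot 3 = -246610 + \frac{1}{4} = - \frac{986439}{4}$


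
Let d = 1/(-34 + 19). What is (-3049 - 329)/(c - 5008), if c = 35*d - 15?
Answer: 5067/7538 ≈ 0.67219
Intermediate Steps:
d = -1/15 (d = 1/(-15) = -1/15 ≈ -0.066667)
c = -52/3 (c = 35*(-1/15) - 15 = -7/3 - 15 = -52/3 ≈ -17.333)
(-3049 - 329)/(c - 5008) = (-3049 - 329)/(-52/3 - 5008) = -3378/(-15076/3) = -3378*(-3/15076) = 5067/7538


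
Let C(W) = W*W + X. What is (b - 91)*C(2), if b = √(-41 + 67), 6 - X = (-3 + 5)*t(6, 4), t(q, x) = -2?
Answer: -1274 + 14*√26 ≈ -1202.6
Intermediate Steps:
X = 10 (X = 6 - (-3 + 5)*(-2) = 6 - 2*(-2) = 6 - 1*(-4) = 6 + 4 = 10)
b = √26 ≈ 5.0990
C(W) = 10 + W² (C(W) = W*W + 10 = W² + 10 = 10 + W²)
(b - 91)*C(2) = (√26 - 91)*(10 + 2²) = (-91 + √26)*(10 + 4) = (-91 + √26)*14 = -1274 + 14*√26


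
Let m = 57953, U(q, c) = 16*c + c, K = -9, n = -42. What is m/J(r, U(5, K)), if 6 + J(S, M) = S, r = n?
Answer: -57953/48 ≈ -1207.4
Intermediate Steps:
r = -42
U(q, c) = 17*c
J(S, M) = -6 + S
m/J(r, U(5, K)) = 57953/(-6 - 42) = 57953/(-48) = 57953*(-1/48) = -57953/48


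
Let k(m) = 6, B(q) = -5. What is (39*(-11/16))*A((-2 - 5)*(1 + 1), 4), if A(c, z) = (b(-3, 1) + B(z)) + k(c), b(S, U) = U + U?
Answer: -1287/16 ≈ -80.438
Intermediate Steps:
b(S, U) = 2*U
A(c, z) = 3 (A(c, z) = (2*1 - 5) + 6 = (2 - 5) + 6 = -3 + 6 = 3)
(39*(-11/16))*A((-2 - 5)*(1 + 1), 4) = (39*(-11/16))*3 = -429/16*3 = -1287/16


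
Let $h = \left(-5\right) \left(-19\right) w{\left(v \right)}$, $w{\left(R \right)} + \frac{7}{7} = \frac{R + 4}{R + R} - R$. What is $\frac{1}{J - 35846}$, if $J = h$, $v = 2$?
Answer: $- \frac{2}{71977} \approx -2.7787 \cdot 10^{-5}$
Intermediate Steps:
$w{\left(R \right)} = -1 - R + \frac{4 + R}{2 R}$ ($w{\left(R \right)} = -1 - \left(R - \frac{R + 4}{R + R}\right) = -1 - \left(R - \frac{4 + R}{2 R}\right) = -1 - R + \frac{4 + R}{2 R}$)
$h = - \frac{285}{2}$ ($h = \left(-5\right) \left(-19\right) \left(- \frac{1}{2} - 2 + \frac{2}{2}\right) = 95 \left(- \frac{1}{2} - 2 + 2 \cdot \frac{1}{2}\right) = 95 \left(- \frac{1}{2} - 2 + 1\right) = 95 \left(- \frac{3}{2}\right) = - \frac{285}{2} \approx -142.5$)
$J = - \frac{285}{2} \approx -142.5$
$\frac{1}{J - 35846} = \frac{1}{- \frac{285}{2} - 35846} = \frac{1}{- \frac{71977}{2}} = - \frac{2}{71977}$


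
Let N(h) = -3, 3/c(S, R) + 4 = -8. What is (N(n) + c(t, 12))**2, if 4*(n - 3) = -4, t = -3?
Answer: 169/16 ≈ 10.563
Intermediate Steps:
n = 2 (n = 3 + (1/4)*(-4) = 3 - 1 = 2)
c(S, R) = -1/4 (c(S, R) = 3/(-4 - 8) = 3/(-12) = 3*(-1/12) = -1/4)
(N(n) + c(t, 12))**2 = (-3 - 1/4)**2 = (-13/4)**2 = 169/16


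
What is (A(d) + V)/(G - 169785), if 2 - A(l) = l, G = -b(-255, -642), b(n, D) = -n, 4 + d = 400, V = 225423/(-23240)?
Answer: 721691/303979200 ≈ 0.0023741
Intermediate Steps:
V = -225423/23240 (V = 225423*(-1/23240) = -225423/23240 ≈ -9.6998)
d = 396 (d = -4 + 400 = 396)
G = -255 (G = -(-1)*(-255) = -1*255 = -255)
A(l) = 2 - l
(A(d) + V)/(G - 169785) = ((2 - 1*396) - 225423/23240)/(-255 - 169785) = ((2 - 396) - 225423/23240)/(-170040) = (-394 - 225423/23240)*(-1/170040) = -9381983/23240*(-1/170040) = 721691/303979200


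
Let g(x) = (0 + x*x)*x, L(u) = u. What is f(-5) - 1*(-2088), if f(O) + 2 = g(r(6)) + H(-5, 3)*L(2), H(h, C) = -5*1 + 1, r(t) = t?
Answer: 2294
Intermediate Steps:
g(x) = x**3 (g(x) = (0 + x**2)*x = x**2*x = x**3)
H(h, C) = -4 (H(h, C) = -5 + 1 = -4)
f(O) = 206 (f(O) = -2 + (6**3 - 4*2) = -2 + (216 - 8) = -2 + 208 = 206)
f(-5) - 1*(-2088) = 206 - 1*(-2088) = 206 + 2088 = 2294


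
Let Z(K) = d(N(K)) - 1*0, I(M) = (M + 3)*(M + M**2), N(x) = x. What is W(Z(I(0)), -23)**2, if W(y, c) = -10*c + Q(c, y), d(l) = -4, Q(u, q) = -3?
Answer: 51529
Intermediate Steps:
I(M) = (3 + M)*(M + M**2)
Z(K) = -4 (Z(K) = -4 - 1*0 = -4 + 0 = -4)
W(y, c) = -3 - 10*c (W(y, c) = -10*c - 3 = -3 - 10*c)
W(Z(I(0)), -23)**2 = (-3 - 10*(-23))**2 = (-3 + 230)**2 = 227**2 = 51529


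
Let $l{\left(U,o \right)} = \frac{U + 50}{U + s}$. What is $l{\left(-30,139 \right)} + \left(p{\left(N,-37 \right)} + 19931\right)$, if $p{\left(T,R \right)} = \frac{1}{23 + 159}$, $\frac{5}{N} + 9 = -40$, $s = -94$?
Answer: $\frac{112449823}{5642} \approx 19931.0$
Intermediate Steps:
$N = - \frac{5}{49}$ ($N = \frac{5}{-9 - 40} = \frac{5}{-49} = 5 \left(- \frac{1}{49}\right) = - \frac{5}{49} \approx -0.10204$)
$p{\left(T,R \right)} = \frac{1}{182}$
$l{\left(U,o \right)} = \frac{50 + U}{-94 + U}$ ($l{\left(U,o \right)} = \frac{U + 50}{U - 94} = \frac{50 + U}{-94 + U}$)
$l{\left(-30,139 \right)} + \left(p{\left(N,-37 \right)} + 19931\right) = \frac{50 - 30}{-94 - 30} + \left(\frac{1}{182} + 19931\right) = \frac{1}{-124} \cdot 20 + \frac{3627443}{182} = \left(- \frac{1}{124}\right) 20 + \frac{3627443}{182} = - \frac{5}{31} + \frac{3627443}{182} = \frac{112449823}{5642}$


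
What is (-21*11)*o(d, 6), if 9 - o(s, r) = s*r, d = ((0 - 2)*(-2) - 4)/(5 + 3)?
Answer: -2079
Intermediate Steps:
d = 0 (d = (-2*(-2) - 4)/8 = (4 - 4)*(1/8) = 0*(1/8) = 0)
o(s, r) = 9 - r*s (o(s, r) = 9 - s*r = 9 - r*s)
(-21*11)*o(d, 6) = (-21*11)*(9 - 1*6*0) = -231*(9 + 0) = -231*9 = -2079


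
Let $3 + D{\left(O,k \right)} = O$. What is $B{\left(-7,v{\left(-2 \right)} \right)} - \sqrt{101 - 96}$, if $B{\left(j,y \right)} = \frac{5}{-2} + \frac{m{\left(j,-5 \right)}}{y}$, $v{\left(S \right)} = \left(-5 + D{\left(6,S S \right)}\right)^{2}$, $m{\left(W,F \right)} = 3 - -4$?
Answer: $- \frac{3}{4} - \sqrt{5} \approx -2.9861$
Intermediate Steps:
$D{\left(O,k \right)} = -3 + O$
$m{\left(W,F \right)} = 7$ ($m{\left(W,F \right)} = 3 + 4 = 7$)
$v{\left(S \right)} = 4$ ($v{\left(S \right)} = \left(-5 + \left(-3 + 6\right)\right)^{2} = \left(-5 + 3\right)^{2} = \left(-2\right)^{2} = 4$)
$B{\left(j,y \right)} = - \frac{5}{2} + \frac{7}{y}$ ($B{\left(j,y \right)} = \frac{5}{-2} + \frac{7}{y} = 5 \left(- \frac{1}{2}\right) + \frac{7}{y} = - \frac{5}{2} + \frac{7}{y}$)
$B{\left(-7,v{\left(-2 \right)} \right)} - \sqrt{101 - 96} = \left(- \frac{5}{2} + \frac{7}{4}\right) - \sqrt{101 - 96} = \left(- \frac{5}{2} + 7 \cdot \frac{1}{4}\right) - \sqrt{5} = \left(- \frac{5}{2} + \frac{7}{4}\right) - \sqrt{5} = - \frac{3}{4} - \sqrt{5}$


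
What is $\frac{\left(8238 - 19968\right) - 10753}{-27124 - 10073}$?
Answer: $\frac{22483}{37197} \approx 0.60443$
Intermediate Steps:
$\frac{\left(8238 - 19968\right) - 10753}{-27124 - 10073} = \frac{-11730 - 10753}{-37197} = \left(-22483\right) \left(- \frac{1}{37197}\right) = \frac{22483}{37197}$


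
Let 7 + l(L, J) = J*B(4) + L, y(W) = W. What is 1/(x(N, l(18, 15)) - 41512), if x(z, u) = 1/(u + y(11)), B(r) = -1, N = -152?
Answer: -7/290583 ≈ -2.4090e-5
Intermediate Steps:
l(L, J) = -7 + L - J (l(L, J) = -7 + (J*(-1) + L) = -7 + (-J + L) = -7 + (L - J) = -7 + L - J)
x(z, u) = 1/(11 + u) (x(z, u) = 1/(u + 11) = 1/(11 + u))
1/(x(N, l(18, 15)) - 41512) = 1/(1/(11 + (-7 + 18 - 1*15)) - 41512) = 1/(1/(11 + (-7 + 18 - 15)) - 41512) = 1/(1/(11 - 4) - 41512) = 1/(1/7 - 41512) = 1/(-290583/7) = -7/290583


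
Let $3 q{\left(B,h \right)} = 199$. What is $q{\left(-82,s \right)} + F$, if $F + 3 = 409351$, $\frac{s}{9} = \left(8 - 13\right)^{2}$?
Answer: $\frac{1228243}{3} \approx 4.0941 \cdot 10^{5}$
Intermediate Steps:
$s = 225$ ($s = 9 \left(8 - 13\right)^{2} = 9 \left(-5\right)^{2} = 9 \cdot 25 = 225$)
$q{\left(B,h \right)} = \frac{199}{3}$ ($q{\left(B,h \right)} = \frac{1}{3} \cdot 199 = \frac{199}{3}$)
$F = 409348$ ($F = -3 + 409351 = 409348$)
$q{\left(-82,s \right)} + F = \frac{199}{3} + 409348 = \frac{1228243}{3}$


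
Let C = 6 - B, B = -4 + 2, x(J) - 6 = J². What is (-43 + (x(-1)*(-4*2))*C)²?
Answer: 241081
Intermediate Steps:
x(J) = 6 + J²
B = -2
C = 8 (C = 6 - 1*(-2) = 6 + 2 = 8)
(-43 + (x(-1)*(-4*2))*C)² = (-43 + ((6 + (-1)²)*(-4*2))*8)² = (-43 + ((6 + 1)*(-8))*8)² = (-43 + (7*(-8))*8)² = (-43 - 56*8)² = (-43 - 448)² = (-491)² = 241081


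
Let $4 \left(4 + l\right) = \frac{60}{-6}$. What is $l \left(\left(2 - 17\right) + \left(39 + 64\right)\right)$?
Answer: $-572$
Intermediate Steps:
$l = - \frac{13}{2}$ ($l = -4 + \frac{60 \frac{1}{-6}}{4} = -4 + \frac{60 \left(- \frac{1}{6}\right)}{4} = -4 + \frac{1}{4} \left(-10\right) = -4 - \frac{5}{2} = - \frac{13}{2} \approx -6.5$)
$l \left(\left(2 - 17\right) + \left(39 + 64\right)\right) = - \frac{13 \left(\left(2 - 17\right) + \left(39 + 64\right)\right)}{2} = - \frac{13 \left(-15 + 103\right)}{2} = \left(- \frac{13}{2}\right) 88 = -572$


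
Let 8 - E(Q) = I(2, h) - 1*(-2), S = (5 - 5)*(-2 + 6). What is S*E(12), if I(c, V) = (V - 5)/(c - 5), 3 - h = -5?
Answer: 0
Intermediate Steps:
h = 8 (h = 3 - 1*(-5) = 3 + 5 = 8)
I(c, V) = (-5 + V)/(-5 + c)
S = 0 (S = 0*4 = 0)
E(Q) = 7 (E(Q) = 8 - ((-5 + 8)/(-5 + 2) - 1*(-2)) = 8 - (3/(-3) + 2) = 8 - (-⅓*3 + 2) = 8 - (-1 + 2) = 8 - 1*1 = 8 - 1 = 7)
S*E(12) = 0*7 = 0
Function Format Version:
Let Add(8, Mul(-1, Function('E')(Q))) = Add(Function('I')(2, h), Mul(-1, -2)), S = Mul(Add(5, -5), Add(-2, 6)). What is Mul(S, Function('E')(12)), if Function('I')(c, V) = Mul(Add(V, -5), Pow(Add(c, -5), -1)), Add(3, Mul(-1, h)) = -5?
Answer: 0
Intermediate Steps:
h = 8 (h = Add(3, Mul(-1, -5)) = Add(3, 5) = 8)
Function('I')(c, V) = Mul(Pow(Add(-5, c), -1), Add(-5, V)) (Function('I')(c, V) = Mul(Add(-5, V), Pow(Add(-5, c), -1)) = Mul(Pow(Add(-5, c), -1), Add(-5, V)))
S = 0 (S = Mul(0, 4) = 0)
Function('E')(Q) = 7 (Function('E')(Q) = Add(8, Mul(-1, Add(Mul(Pow(Add(-5, 2), -1), Add(-5, 8)), Mul(-1, -2)))) = Add(8, Mul(-1, Add(Mul(Pow(-3, -1), 3), 2))) = Add(8, Mul(-1, Add(Mul(Rational(-1, 3), 3), 2))) = Add(8, Mul(-1, Add(-1, 2))) = Add(8, Mul(-1, 1)) = Add(8, -1) = 7)
Mul(S, Function('E')(12)) = Mul(0, 7) = 0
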